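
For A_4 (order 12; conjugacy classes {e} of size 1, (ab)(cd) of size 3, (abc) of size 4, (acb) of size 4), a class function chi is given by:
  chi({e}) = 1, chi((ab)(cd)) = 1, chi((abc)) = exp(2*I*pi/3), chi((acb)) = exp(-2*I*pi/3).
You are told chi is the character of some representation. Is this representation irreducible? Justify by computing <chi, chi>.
Irreducible: <chi, chi> = 1.

Working: <chi, chi> = (1/|G|) sum_C |C| * |chi(C)|^2 = (1/12)[1*|1|^2 + 3*|1|^2 + 4*|exp(2*I*pi/3)|^2 + 4*|exp(-2*I*pi/3)|^2]
  = (1/12)[(1) + (3) + (4) + (4)] = 12/12 = 1.
(Exp terms are combined using exp(i*s)*conj(exp(i*t)) = exp(i*(s-t)), and sums of them are collapsed using the identity that for every m > 1 the m distinct m-th roots of unity sum to 0, e.g. 1 + exp(2*I*pi/3) + exp(-2*I*pi/3) = 0.)
A character is irreducible iff <chi, chi> = 1, so this representation is irreducible.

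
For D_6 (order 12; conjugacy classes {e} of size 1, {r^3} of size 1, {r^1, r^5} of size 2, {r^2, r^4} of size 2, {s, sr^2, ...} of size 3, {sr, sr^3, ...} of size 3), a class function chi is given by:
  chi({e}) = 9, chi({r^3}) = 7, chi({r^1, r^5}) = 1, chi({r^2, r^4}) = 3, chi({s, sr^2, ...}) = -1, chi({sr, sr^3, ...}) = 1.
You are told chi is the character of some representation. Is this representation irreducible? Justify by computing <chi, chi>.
Not irreducible (reducible): <chi, chi> = 13 > 1.

Derivation: <chi, chi> = (1/|G|) sum_C |C| * |chi(C)|^2 = (1/12)[1*|9|^2 + 1*|7|^2 + 2*|1|^2 + 2*|3|^2 + 3*|-1|^2 + 3*|1|^2]
  = (1/12)[(81) + (49) + (2) + (18) + (3) + (3)] = 156/12 = 13.
A character is irreducible iff <chi, chi> = 1, so this representation is reducible.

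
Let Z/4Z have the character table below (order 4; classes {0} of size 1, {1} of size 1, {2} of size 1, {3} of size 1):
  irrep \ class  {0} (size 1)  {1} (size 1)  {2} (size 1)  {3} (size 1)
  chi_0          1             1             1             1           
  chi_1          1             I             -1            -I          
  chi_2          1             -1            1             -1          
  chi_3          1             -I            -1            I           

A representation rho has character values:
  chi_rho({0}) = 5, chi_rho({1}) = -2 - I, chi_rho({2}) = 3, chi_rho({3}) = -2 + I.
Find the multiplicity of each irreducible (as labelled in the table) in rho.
Multiplicities: chi_0: 1, chi_1: 0, chi_2: 3, chi_3: 1.

Explanation: Use <chi_rho, chi> = (1/|G|) sum_C |C| * chi_rho(C) * conj(chi(C)) with |G| = 4 for each irreducible chi in the table:
  <chi_rho, chi_0> = (1/4)[1*(5)*conj(1) + 1*(-2 - I)*conj(1) + 1*(3)*conj(1) + 1*(-2 + I)*conj(1)]
      = (1/4)[(5) + (-2 - I) + (3) + (-2 + I)] = 4/4 = 1
  <chi_rho, chi_1> = (1/4)[1*(5)*conj(1) + 1*(-2 - I)*conj(I) + 1*(3)*conj(-1) + 1*(-2 + I)*conj(-I)]
      = (1/4)[(5) + (-1 + 2*I) + (-3) + (-1 - 2*I)] = 0/4 = 0
  <chi_rho, chi_2> = (1/4)[1*(5)*conj(1) + 1*(-2 - I)*conj(-1) + 1*(3)*conj(1) + 1*(-2 + I)*conj(-1)]
      = (1/4)[(5) + (2 + I) + (3) + (2 - I)] = 12/4 = 3
  <chi_rho, chi_3> = (1/4)[1*(5)*conj(1) + 1*(-2 - I)*conj(-I) + 1*(3)*conj(-1) + 1*(-2 + I)*conj(I)]
      = (1/4)[(5) + (1 - 2*I) + (-3) + (1 + 2*I)] = 4/4 = 1
(Exp terms are combined using exp(i*s)*conj(exp(i*t)) = exp(i*(s-t)), and sums of them are collapsed using the identity that for every m > 1 the m distinct m-th roots of unity sum to 0, e.g. 1 + exp(2*I*pi/3) + exp(-2*I*pi/3) = 0.)
Dimension check: dim(rho) = sum (mult * dim) = 1*1 + 0*1 + 3*1 + 1*1 = 5 = chi_rho(e) = 5.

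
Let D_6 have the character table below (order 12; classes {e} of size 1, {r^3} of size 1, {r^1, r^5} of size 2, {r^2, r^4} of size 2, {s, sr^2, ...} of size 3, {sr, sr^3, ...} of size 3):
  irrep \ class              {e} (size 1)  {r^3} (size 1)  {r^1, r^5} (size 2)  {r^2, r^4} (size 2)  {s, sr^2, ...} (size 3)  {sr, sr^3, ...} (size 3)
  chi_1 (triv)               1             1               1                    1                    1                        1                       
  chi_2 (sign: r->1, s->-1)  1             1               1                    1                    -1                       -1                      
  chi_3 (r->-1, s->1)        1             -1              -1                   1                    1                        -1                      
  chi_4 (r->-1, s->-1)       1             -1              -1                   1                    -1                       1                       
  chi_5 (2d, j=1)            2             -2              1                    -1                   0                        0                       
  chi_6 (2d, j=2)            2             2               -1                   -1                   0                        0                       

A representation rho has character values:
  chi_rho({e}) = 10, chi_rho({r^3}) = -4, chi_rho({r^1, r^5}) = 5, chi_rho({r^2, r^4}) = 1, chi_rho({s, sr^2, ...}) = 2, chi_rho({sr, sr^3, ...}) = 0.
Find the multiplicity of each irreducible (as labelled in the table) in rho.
Multiplicities: chi_1: 2, chi_2: 1, chi_3: 1, chi_4: 0, chi_5: 3, chi_6: 0.

Proof sketch: Use <chi_rho, chi> = (1/|G|) sum_C |C| * chi_rho(C) * conj(chi(C)) with |G| = 12 for each irreducible chi in the table:
  <chi_rho, chi_1> = (1/12)[1*(10)*conj(1) + 1*(-4)*conj(1) + 2*(5)*conj(1) + 2*(1)*conj(1) + 3*(2)*conj(1) + 3*(0)*conj(1)]
      = (1/12)[(10) + (-4) + (10) + (2) + (6) + (0)] = 24/12 = 2
  <chi_rho, chi_2> = (1/12)[1*(10)*conj(1) + 1*(-4)*conj(1) + 2*(5)*conj(1) + 2*(1)*conj(1) + 3*(2)*conj(-1) + 3*(0)*conj(-1)]
      = (1/12)[(10) + (-4) + (10) + (2) + (-6) + (0)] = 12/12 = 1
  <chi_rho, chi_3> = (1/12)[1*(10)*conj(1) + 1*(-4)*conj(-1) + 2*(5)*conj(-1) + 2*(1)*conj(1) + 3*(2)*conj(1) + 3*(0)*conj(-1)]
      = (1/12)[(10) + (4) + (-10) + (2) + (6) + (0)] = 12/12 = 1
  <chi_rho, chi_4> = (1/12)[1*(10)*conj(1) + 1*(-4)*conj(-1) + 2*(5)*conj(-1) + 2*(1)*conj(1) + 3*(2)*conj(-1) + 3*(0)*conj(1)]
      = (1/12)[(10) + (4) + (-10) + (2) + (-6) + (0)] = 0/12 = 0
  <chi_rho, chi_5> = (1/12)[1*(10)*conj(2) + 1*(-4)*conj(-2) + 2*(5)*conj(1) + 2*(1)*conj(-1) + 3*(2)*conj(0) + 3*(0)*conj(0)]
      = (1/12)[(20) + (8) + (10) + (-2) + (0) + (0)] = 36/12 = 3
  <chi_rho, chi_6> = (1/12)[1*(10)*conj(2) + 1*(-4)*conj(2) + 2*(5)*conj(-1) + 2*(1)*conj(-1) + 3*(2)*conj(0) + 3*(0)*conj(0)]
      = (1/12)[(20) + (-8) + (-10) + (-2) + (0) + (0)] = 0/12 = 0
Dimension check: dim(rho) = sum (mult * dim) = 2*1 + 1*1 + 1*1 + 0*1 + 3*2 + 0*2 = 10 = chi_rho(e) = 10.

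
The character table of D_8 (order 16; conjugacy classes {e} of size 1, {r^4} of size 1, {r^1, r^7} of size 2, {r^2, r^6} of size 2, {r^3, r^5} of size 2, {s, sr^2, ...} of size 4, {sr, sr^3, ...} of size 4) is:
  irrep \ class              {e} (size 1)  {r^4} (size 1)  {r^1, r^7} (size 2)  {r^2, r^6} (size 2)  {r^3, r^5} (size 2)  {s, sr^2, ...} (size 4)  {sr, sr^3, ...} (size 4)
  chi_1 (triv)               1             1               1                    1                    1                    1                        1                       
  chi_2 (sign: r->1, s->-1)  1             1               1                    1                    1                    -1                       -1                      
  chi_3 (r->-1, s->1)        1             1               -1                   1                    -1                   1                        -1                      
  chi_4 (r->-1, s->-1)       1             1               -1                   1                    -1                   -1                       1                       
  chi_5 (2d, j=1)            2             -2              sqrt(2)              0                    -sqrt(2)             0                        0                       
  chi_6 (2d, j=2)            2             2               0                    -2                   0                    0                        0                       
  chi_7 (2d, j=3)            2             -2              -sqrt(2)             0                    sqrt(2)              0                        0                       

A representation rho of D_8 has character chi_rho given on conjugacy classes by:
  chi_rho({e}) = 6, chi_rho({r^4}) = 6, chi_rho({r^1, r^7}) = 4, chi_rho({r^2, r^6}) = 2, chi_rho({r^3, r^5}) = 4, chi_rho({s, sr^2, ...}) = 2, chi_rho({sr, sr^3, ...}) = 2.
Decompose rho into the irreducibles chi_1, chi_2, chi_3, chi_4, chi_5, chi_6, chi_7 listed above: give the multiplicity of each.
Multiplicities: chi_1: 3, chi_2: 1, chi_3: 0, chi_4: 0, chi_5: 0, chi_6: 1, chi_7: 0.

Explanation: Use <chi_rho, chi> = (1/|G|) sum_C |C| * chi_rho(C) * conj(chi(C)) with |G| = 16 for each irreducible chi in the table:
  <chi_rho, chi_1> = (1/16)[1*(6)*conj(1) + 1*(6)*conj(1) + 2*(4)*conj(1) + 2*(2)*conj(1) + 2*(4)*conj(1) + 4*(2)*conj(1) + 4*(2)*conj(1)]
      = (1/16)[(6) + (6) + (8) + (4) + (8) + (8) + (8)] = 48/16 = 3
  <chi_rho, chi_2> = (1/16)[1*(6)*conj(1) + 1*(6)*conj(1) + 2*(4)*conj(1) + 2*(2)*conj(1) + 2*(4)*conj(1) + 4*(2)*conj(-1) + 4*(2)*conj(-1)]
      = (1/16)[(6) + (6) + (8) + (4) + (8) + (-8) + (-8)] = 16/16 = 1
  <chi_rho, chi_3> = (1/16)[1*(6)*conj(1) + 1*(6)*conj(1) + 2*(4)*conj(-1) + 2*(2)*conj(1) + 2*(4)*conj(-1) + 4*(2)*conj(1) + 4*(2)*conj(-1)]
      = (1/16)[(6) + (6) + (-8) + (4) + (-8) + (8) + (-8)] = 0/16 = 0
  <chi_rho, chi_4> = (1/16)[1*(6)*conj(1) + 1*(6)*conj(1) + 2*(4)*conj(-1) + 2*(2)*conj(1) + 2*(4)*conj(-1) + 4*(2)*conj(-1) + 4*(2)*conj(1)]
      = (1/16)[(6) + (6) + (-8) + (4) + (-8) + (-8) + (8)] = 0/16 = 0
  <chi_rho, chi_5> = (1/16)[1*(6)*conj(2) + 1*(6)*conj(-2) + 2*(4)*conj(sqrt(2)) + 2*(2)*conj(0) + 2*(4)*conj(-sqrt(2)) + 4*(2)*conj(0) + 4*(2)*conj(0)]
      = (1/16)[(12) + (-12) + (8*sqrt(2)) + (0) + (-8*sqrt(2)) + (0) + (0)] = 0/16 = 0
  <chi_rho, chi_6> = (1/16)[1*(6)*conj(2) + 1*(6)*conj(2) + 2*(4)*conj(0) + 2*(2)*conj(-2) + 2*(4)*conj(0) + 4*(2)*conj(0) + 4*(2)*conj(0)]
      = (1/16)[(12) + (12) + (0) + (-8) + (0) + (0) + (0)] = 16/16 = 1
  <chi_rho, chi_7> = (1/16)[1*(6)*conj(2) + 1*(6)*conj(-2) + 2*(4)*conj(-sqrt(2)) + 2*(2)*conj(0) + 2*(4)*conj(sqrt(2)) + 4*(2)*conj(0) + 4*(2)*conj(0)]
      = (1/16)[(12) + (-12) + (-8*sqrt(2)) + (0) + (8*sqrt(2)) + (0) + (0)] = 0/16 = 0
Dimension check: dim(rho) = sum (mult * dim) = 3*1 + 1*1 + 0*1 + 0*1 + 0*2 + 1*2 + 0*2 = 6 = chi_rho(e) = 6.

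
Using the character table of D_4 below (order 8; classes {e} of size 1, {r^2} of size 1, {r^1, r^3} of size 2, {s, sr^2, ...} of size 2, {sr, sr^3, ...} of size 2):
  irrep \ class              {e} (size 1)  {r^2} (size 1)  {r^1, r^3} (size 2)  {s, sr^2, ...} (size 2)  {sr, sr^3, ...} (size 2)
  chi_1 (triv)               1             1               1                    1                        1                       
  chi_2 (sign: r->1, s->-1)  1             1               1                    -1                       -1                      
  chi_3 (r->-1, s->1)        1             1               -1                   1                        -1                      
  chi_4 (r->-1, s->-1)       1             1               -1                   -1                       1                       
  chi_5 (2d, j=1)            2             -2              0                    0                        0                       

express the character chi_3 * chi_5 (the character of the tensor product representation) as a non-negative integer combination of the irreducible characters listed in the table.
chi_3 tensor chi_5 = chi_5 (all other irreducibles have multiplicity 0).

Derivation: The character of a tensor product is the pointwise product (chi_3 * chi_5)(C) = chi_3(C) * chi_5(C):
  {e}: (1)*(2), {r^2}: (1)*(-2), {r^1, r^3}: (-1)*(0), {s, sr^2, ...}: (1)*(0), {sr, sr^3, ...}: (-1)*(0)
so (chi_3 * chi_5) takes values
  {e} -> 2, {r^2} -> -2, {r^1, r^3} -> 0, {s, sr^2, ...} -> 0, {sr, sr^3, ...} -> 0.
Now take the inner product of this character with each irreducible chi from the table, <chi_3*chi_5, chi> = (1/8) sum_C |C| (chi_3*chi_5)(C) conj(chi(C)):
  <chi_3*chi_5, chi_1> = (1/8)[1*(2)*conj(1) + 1*(-2)*conj(1) + 2*(0)*conj(1) + 2*(0)*conj(1) + 2*(0)*conj(1)]
      = (1/8)[(2) + (-2) + (0) + (0) + (0)] = 0/8 = 0
  <chi_3*chi_5, chi_2> = (1/8)[1*(2)*conj(1) + 1*(-2)*conj(1) + 2*(0)*conj(1) + 2*(0)*conj(-1) + 2*(0)*conj(-1)]
      = (1/8)[(2) + (-2) + (0) + (0) + (0)] = 0/8 = 0
  <chi_3*chi_5, chi_3> = (1/8)[1*(2)*conj(1) + 1*(-2)*conj(1) + 2*(0)*conj(-1) + 2*(0)*conj(1) + 2*(0)*conj(-1)]
      = (1/8)[(2) + (-2) + (0) + (0) + (0)] = 0/8 = 0
  <chi_3*chi_5, chi_4> = (1/8)[1*(2)*conj(1) + 1*(-2)*conj(1) + 2*(0)*conj(-1) + 2*(0)*conj(-1) + 2*(0)*conj(1)]
      = (1/8)[(2) + (-2) + (0) + (0) + (0)] = 0/8 = 0
  <chi_3*chi_5, chi_5> = (1/8)[1*(2)*conj(2) + 1*(-2)*conj(-2) + 2*(0)*conj(0) + 2*(0)*conj(0) + 2*(0)*conj(0)]
      = (1/8)[(4) + (4) + (0) + (0) + (0)] = 8/8 = 1
Hence the multiplicities are chi_5: 1. Dimension check: dim(chi_3)*dim(chi_5) = 1*2 = 2 and sum (mult * dim) = 1*2 = 2.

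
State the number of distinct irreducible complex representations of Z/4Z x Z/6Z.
24

Proof sketch: The number of irreducible complex representations of a finite group equals its number of conjugacy classes. Z/4Z x Z/6Z is abelian of order 24, so every element is its own conjugacy class: 24 classes, so Z/4Z x Z/6Z (order 24) has exactly 24 irreducible complex representations.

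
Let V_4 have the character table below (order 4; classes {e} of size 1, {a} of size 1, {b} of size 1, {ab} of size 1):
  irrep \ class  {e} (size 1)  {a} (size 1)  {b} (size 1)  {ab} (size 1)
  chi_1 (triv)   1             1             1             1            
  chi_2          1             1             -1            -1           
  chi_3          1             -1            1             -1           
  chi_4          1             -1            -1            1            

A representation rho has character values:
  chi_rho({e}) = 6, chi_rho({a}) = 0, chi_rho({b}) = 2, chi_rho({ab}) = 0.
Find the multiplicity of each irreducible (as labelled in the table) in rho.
Multiplicities: chi_1: 2, chi_2: 1, chi_3: 2, chi_4: 1.

Proof sketch: Use <chi_rho, chi> = (1/|G|) sum_C |C| * chi_rho(C) * conj(chi(C)) with |G| = 4 for each irreducible chi in the table:
  <chi_rho, chi_1> = (1/4)[1*(6)*conj(1) + 1*(0)*conj(1) + 1*(2)*conj(1) + 1*(0)*conj(1)]
      = (1/4)[(6) + (0) + (2) + (0)] = 8/4 = 2
  <chi_rho, chi_2> = (1/4)[1*(6)*conj(1) + 1*(0)*conj(1) + 1*(2)*conj(-1) + 1*(0)*conj(-1)]
      = (1/4)[(6) + (0) + (-2) + (0)] = 4/4 = 1
  <chi_rho, chi_3> = (1/4)[1*(6)*conj(1) + 1*(0)*conj(-1) + 1*(2)*conj(1) + 1*(0)*conj(-1)]
      = (1/4)[(6) + (0) + (2) + (0)] = 8/4 = 2
  <chi_rho, chi_4> = (1/4)[1*(6)*conj(1) + 1*(0)*conj(-1) + 1*(2)*conj(-1) + 1*(0)*conj(1)]
      = (1/4)[(6) + (0) + (-2) + (0)] = 4/4 = 1
Dimension check: dim(rho) = sum (mult * dim) = 2*1 + 1*1 + 2*1 + 1*1 = 6 = chi_rho(e) = 6.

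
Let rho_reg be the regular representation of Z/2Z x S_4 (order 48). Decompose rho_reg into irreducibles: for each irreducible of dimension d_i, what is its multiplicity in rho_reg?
Each irreducible V_i of dimension d_i appears with multiplicity d_i, i.e. rho_reg = (direct sum over all irreducibles V_i) d_i V_i. The irreducible dimensions for Z/2Z x S_4 are 1, 1, 1, 1, 2, 2, 3, 3, 3, 3: 4 irreducibles of dimension 1, each with multiplicity 1; 2 irreducibles of dimension 2, each with multiplicity 2; 4 irreducibles of dimension 3, each with multiplicity 3. Total dimension 4*1*1 + 2*2*2 + 4*3*3 = 48 = |G|.

Solution. General theorem: in the regular representation of a finite group G, each irreducible appears with multiplicity equal to its dimension. Check: dim(rho_reg) = sum d_i^2 = 1 + 1 + 1 + 1 + 4 + 4 + 9 + 9 + 9 + 9 = 48 = |G|.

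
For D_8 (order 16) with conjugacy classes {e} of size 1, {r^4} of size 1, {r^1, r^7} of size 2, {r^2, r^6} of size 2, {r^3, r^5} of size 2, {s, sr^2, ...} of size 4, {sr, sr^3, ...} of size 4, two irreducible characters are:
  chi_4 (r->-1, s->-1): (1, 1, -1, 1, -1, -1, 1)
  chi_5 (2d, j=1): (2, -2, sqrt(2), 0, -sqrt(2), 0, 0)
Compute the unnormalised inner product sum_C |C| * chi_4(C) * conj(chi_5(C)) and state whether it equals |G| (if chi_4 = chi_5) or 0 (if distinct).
Sum = 0; so <chi_4, chi_5> = 0 (distinct irreducibles are orthogonal).

Justification: Compute term by term over conjugacy classes (|C| * chi_4(C) * conj(chi_5(C))):
  1*(1)*conj(2) + 1*(1)*conj(-2) + 2*(-1)*conj(sqrt(2)) + 2*(1)*conj(0) + 2*(-1)*conj(-sqrt(2)) + 4*(-1)*conj(0) + 4*(1)*conj(0)
  = (2) + (-2) + (-2*sqrt(2)) + (0) + (2*sqrt(2)) + (0) + (0)
  = 0.
Dividing by |G| = 16 gives 0/16 = 0, matching the row-orthogonality relation <chi_4, chi_5> = [chi_4 = chi_5].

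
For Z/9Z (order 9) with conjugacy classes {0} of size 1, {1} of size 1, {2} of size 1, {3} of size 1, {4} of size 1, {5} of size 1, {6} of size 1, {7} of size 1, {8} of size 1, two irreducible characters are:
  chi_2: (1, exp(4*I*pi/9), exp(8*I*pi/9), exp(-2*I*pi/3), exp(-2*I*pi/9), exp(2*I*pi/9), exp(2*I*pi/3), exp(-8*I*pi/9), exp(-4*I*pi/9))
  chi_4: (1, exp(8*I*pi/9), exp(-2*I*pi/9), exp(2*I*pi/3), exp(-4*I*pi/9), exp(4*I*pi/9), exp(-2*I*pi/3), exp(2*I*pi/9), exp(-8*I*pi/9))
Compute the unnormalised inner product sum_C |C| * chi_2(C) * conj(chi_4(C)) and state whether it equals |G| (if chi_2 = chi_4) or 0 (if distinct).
Sum = 0; so <chi_2, chi_4> = 0 (distinct irreducibles are orthogonal).

Solution. Compute term by term over conjugacy classes (|C| * chi_2(C) * conj(chi_4(C))):
  1*(1)*conj(1) + 1*(exp(4*I*pi/9))*conj(exp(8*I*pi/9)) + 1*(exp(8*I*pi/9))*conj(exp(-2*I*pi/9)) + 1*(exp(-2*I*pi/3))*conj(exp(2*I*pi/3)) + 1*(exp(-2*I*pi/9))*conj(exp(-4*I*pi/9)) + 1*(exp(2*I*pi/9))*conj(exp(4*I*pi/9)) + 1*(exp(2*I*pi/3))*conj(exp(-2*I*pi/3)) + 1*(exp(-8*I*pi/9))*conj(exp(2*I*pi/9)) + 1*(exp(-4*I*pi/9))*conj(exp(-8*I*pi/9))
  = (1) + (exp(-4*I*pi/9)) + (exp(-8*I*pi/9)) + (exp(2*I*pi/3)) + (exp(2*I*pi/9)) + (exp(-2*I*pi/9)) + (exp(-2*I*pi/3)) + (exp(8*I*pi/9)) + (exp(4*I*pi/9))
  = 0.
(Exp terms are combined using exp(i*s)*conj(exp(i*t)) = exp(i*(s-t)), and sums of them are collapsed using the identity that for every m > 1 the m distinct m-th roots of unity sum to 0, e.g. 1 + exp(2*I*pi/3) + exp(-2*I*pi/3) = 0.)
Dividing by |G| = 9 gives 0/9 = 0, matching the row-orthogonality relation <chi_2, chi_4> = [chi_2 = chi_4].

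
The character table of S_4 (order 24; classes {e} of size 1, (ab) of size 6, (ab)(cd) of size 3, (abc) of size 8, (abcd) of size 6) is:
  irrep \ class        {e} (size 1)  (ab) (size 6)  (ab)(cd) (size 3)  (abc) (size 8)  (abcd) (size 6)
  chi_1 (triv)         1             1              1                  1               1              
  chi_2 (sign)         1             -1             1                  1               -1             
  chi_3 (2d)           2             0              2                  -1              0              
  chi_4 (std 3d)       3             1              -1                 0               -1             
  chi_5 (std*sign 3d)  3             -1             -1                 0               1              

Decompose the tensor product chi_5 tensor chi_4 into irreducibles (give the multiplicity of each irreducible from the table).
chi_5 tensor chi_4 = chi_2 + chi_3 + chi_4 + chi_5 (all other irreducibles have multiplicity 0).

Justification: The character of a tensor product is the pointwise product (chi_5 * chi_4)(C) = chi_5(C) * chi_4(C):
  {e}: (3)*(3), (ab): (-1)*(1), (ab)(cd): (-1)*(-1), (abc): (0)*(0), (abcd): (1)*(-1)
so (chi_5 * chi_4) takes values
  {e} -> 9, (ab) -> -1, (ab)(cd) -> 1, (abc) -> 0, (abcd) -> -1.
Now take the inner product of this character with each irreducible chi from the table, <chi_5*chi_4, chi> = (1/24) sum_C |C| (chi_5*chi_4)(C) conj(chi(C)):
  <chi_5*chi_4, chi_1> = (1/24)[1*(9)*conj(1) + 6*(-1)*conj(1) + 3*(1)*conj(1) + 8*(0)*conj(1) + 6*(-1)*conj(1)]
      = (1/24)[(9) + (-6) + (3) + (0) + (-6)] = 0/24 = 0
  <chi_5*chi_4, chi_2> = (1/24)[1*(9)*conj(1) + 6*(-1)*conj(-1) + 3*(1)*conj(1) + 8*(0)*conj(1) + 6*(-1)*conj(-1)]
      = (1/24)[(9) + (6) + (3) + (0) + (6)] = 24/24 = 1
  <chi_5*chi_4, chi_3> = (1/24)[1*(9)*conj(2) + 6*(-1)*conj(0) + 3*(1)*conj(2) + 8*(0)*conj(-1) + 6*(-1)*conj(0)]
      = (1/24)[(18) + (0) + (6) + (0) + (0)] = 24/24 = 1
  <chi_5*chi_4, chi_4> = (1/24)[1*(9)*conj(3) + 6*(-1)*conj(1) + 3*(1)*conj(-1) + 8*(0)*conj(0) + 6*(-1)*conj(-1)]
      = (1/24)[(27) + (-6) + (-3) + (0) + (6)] = 24/24 = 1
  <chi_5*chi_4, chi_5> = (1/24)[1*(9)*conj(3) + 6*(-1)*conj(-1) + 3*(1)*conj(-1) + 8*(0)*conj(0) + 6*(-1)*conj(1)]
      = (1/24)[(27) + (6) + (-3) + (0) + (-6)] = 24/24 = 1
Hence the multiplicities are chi_2: 1, chi_3: 1, chi_4: 1, chi_5: 1. Dimension check: dim(chi_5)*dim(chi_4) = 3*3 = 9 and sum (mult * dim) = 1*1 + 1*2 + 1*3 + 1*3 = 9.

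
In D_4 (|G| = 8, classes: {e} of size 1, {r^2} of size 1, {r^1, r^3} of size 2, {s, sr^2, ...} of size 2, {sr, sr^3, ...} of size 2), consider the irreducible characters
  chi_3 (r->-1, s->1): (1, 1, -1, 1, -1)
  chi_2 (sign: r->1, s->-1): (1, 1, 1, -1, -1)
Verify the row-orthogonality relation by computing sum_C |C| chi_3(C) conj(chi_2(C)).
Sum = 0; so <chi_3, chi_2> = 0 (distinct irreducibles are orthogonal).

Proof sketch: Compute term by term over conjugacy classes (|C| * chi_3(C) * conj(chi_2(C))):
  1*(1)*conj(1) + 1*(1)*conj(1) + 2*(-1)*conj(1) + 2*(1)*conj(-1) + 2*(-1)*conj(-1)
  = (1) + (1) + (-2) + (-2) + (2)
  = 0.
Dividing by |G| = 8 gives 0/8 = 0, matching the row-orthogonality relation <chi_3, chi_2> = [chi_3 = chi_2].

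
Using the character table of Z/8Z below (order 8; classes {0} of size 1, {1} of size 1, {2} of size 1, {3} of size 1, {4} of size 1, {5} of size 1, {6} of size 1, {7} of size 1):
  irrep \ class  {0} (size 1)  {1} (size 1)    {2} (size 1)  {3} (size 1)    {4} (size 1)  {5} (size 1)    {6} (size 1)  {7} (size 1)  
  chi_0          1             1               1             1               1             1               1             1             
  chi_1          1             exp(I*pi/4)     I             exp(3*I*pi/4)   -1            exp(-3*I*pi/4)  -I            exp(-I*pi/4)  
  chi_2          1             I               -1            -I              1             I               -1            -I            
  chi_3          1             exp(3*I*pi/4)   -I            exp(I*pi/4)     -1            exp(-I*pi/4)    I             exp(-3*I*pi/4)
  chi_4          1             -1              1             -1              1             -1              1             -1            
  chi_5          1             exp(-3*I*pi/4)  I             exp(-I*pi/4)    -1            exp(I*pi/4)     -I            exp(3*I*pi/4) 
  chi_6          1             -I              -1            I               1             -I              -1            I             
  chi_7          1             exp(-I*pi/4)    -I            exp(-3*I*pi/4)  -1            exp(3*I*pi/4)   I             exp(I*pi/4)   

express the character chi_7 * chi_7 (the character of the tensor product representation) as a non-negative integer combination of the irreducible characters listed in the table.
chi_7 tensor chi_7 = chi_6 (all other irreducibles have multiplicity 0).

Why: The character of a tensor product is the pointwise product (chi_7 * chi_7)(C) = chi_7(C) * chi_7(C):
  {0}: (1)*(1), {1}: (exp(-I*pi/4))*(exp(-I*pi/4)), {2}: (-I)*(-I), {3}: (exp(-3*I*pi/4))*(exp(-3*I*pi/4)), {4}: (-1)*(-1), {5}: (exp(3*I*pi/4))*(exp(3*I*pi/4)), {6}: (I)*(I), {7}: (exp(I*pi/4))*(exp(I*pi/4))
so (chi_7 * chi_7) takes values
  {0} -> 1, {1} -> -I, {2} -> -1, {3} -> I, {4} -> 1, {5} -> -I, {6} -> -1, {7} -> I.
Now take the inner product of this character with each irreducible chi from the table, <chi_7*chi_7, chi> = (1/8) sum_C |C| (chi_7*chi_7)(C) conj(chi(C)):
  <chi_7*chi_7, chi_0> = (1/8)[1*(1)*conj(1) + 1*(-I)*conj(1) + 1*(-1)*conj(1) + 1*(I)*conj(1) + 1*(1)*conj(1) + 1*(-I)*conj(1) + 1*(-1)*conj(1) + 1*(I)*conj(1)]
      = (1/8)[(1) + (-I) + (-1) + (I) + (1) + (-I) + (-1) + (I)] = 0/8 = 0
  <chi_7*chi_7, chi_1> = (1/8)[1*(1)*conj(1) + 1*(-I)*conj(exp(I*pi/4)) + 1*(-1)*conj(I) + 1*(I)*conj(exp(3*I*pi/4)) + 1*(1)*conj(-1) + 1*(-I)*conj(exp(-3*I*pi/4)) + 1*(-1)*conj(-I) + 1*(I)*conj(exp(-I*pi/4))]
      = (1/8)[(1) + (-exp(I*pi/4)) + (I) + (exp(-I*pi/4)) + (-1) + (-exp(-3*I*pi/4)) + (-I) + (exp(3*I*pi/4))] = 0/8 = 0
  <chi_7*chi_7, chi_2> = (1/8)[1*(1)*conj(1) + 1*(-I)*conj(I) + 1*(-1)*conj(-1) + 1*(I)*conj(-I) + 1*(1)*conj(1) + 1*(-I)*conj(I) + 1*(-1)*conj(-1) + 1*(I)*conj(-I)]
      = (1/8)[(1) + (-1) + (1) + (-1) + (1) + (-1) + (1) + (-1)] = 0/8 = 0
  <chi_7*chi_7, chi_3> = (1/8)[1*(1)*conj(1) + 1*(-I)*conj(exp(3*I*pi/4)) + 1*(-1)*conj(-I) + 1*(I)*conj(exp(I*pi/4)) + 1*(1)*conj(-1) + 1*(-I)*conj(exp(-I*pi/4)) + 1*(-1)*conj(I) + 1*(I)*conj(exp(-3*I*pi/4))]
      = (1/8)[(1) + (-exp(-I*pi/4)) + (-I) + (exp(I*pi/4)) + (-1) + (-exp(3*I*pi/4)) + (I) + (exp(-3*I*pi/4))] = 0/8 = 0
  <chi_7*chi_7, chi_4> = (1/8)[1*(1)*conj(1) + 1*(-I)*conj(-1) + 1*(-1)*conj(1) + 1*(I)*conj(-1) + 1*(1)*conj(1) + 1*(-I)*conj(-1) + 1*(-1)*conj(1) + 1*(I)*conj(-1)]
      = (1/8)[(1) + (I) + (-1) + (-I) + (1) + (I) + (-1) + (-I)] = 0/8 = 0
  <chi_7*chi_7, chi_5> = (1/8)[1*(1)*conj(1) + 1*(-I)*conj(exp(-3*I*pi/4)) + 1*(-1)*conj(I) + 1*(I)*conj(exp(-I*pi/4)) + 1*(1)*conj(-1) + 1*(-I)*conj(exp(I*pi/4)) + 1*(-1)*conj(-I) + 1*(I)*conj(exp(3*I*pi/4))]
      = (1/8)[(1) + (-exp(-3*I*pi/4)) + (I) + (exp(3*I*pi/4)) + (-1) + (-exp(I*pi/4)) + (-I) + (exp(-I*pi/4))] = 0/8 = 0
  <chi_7*chi_7, chi_6> = (1/8)[1*(1)*conj(1) + 1*(-I)*conj(-I) + 1*(-1)*conj(-1) + 1*(I)*conj(I) + 1*(1)*conj(1) + 1*(-I)*conj(-I) + 1*(-1)*conj(-1) + 1*(I)*conj(I)]
      = (1/8)[(1) + (1) + (1) + (1) + (1) + (1) + (1) + (1)] = 8/8 = 1
  <chi_7*chi_7, chi_7> = (1/8)[1*(1)*conj(1) + 1*(-I)*conj(exp(-I*pi/4)) + 1*(-1)*conj(-I) + 1*(I)*conj(exp(-3*I*pi/4)) + 1*(1)*conj(-1) + 1*(-I)*conj(exp(3*I*pi/4)) + 1*(-1)*conj(I) + 1*(I)*conj(exp(I*pi/4))]
      = (1/8)[(1) + (-exp(3*I*pi/4)) + (-I) + (exp(-3*I*pi/4)) + (-1) + (-exp(-I*pi/4)) + (I) + (exp(I*pi/4))] = 0/8 = 0
(Exp terms are combined using exp(i*s)*conj(exp(i*t)) = exp(i*(s-t)), and sums of them are collapsed using the identity that for every m > 1 the m distinct m-th roots of unity sum to 0, e.g. 1 + exp(2*I*pi/3) + exp(-2*I*pi/3) = 0.)
Hence the multiplicities are chi_6: 1. Dimension check: dim(chi_7)*dim(chi_7) = 1*1 = 1 and sum (mult * dim) = 1*1 = 1.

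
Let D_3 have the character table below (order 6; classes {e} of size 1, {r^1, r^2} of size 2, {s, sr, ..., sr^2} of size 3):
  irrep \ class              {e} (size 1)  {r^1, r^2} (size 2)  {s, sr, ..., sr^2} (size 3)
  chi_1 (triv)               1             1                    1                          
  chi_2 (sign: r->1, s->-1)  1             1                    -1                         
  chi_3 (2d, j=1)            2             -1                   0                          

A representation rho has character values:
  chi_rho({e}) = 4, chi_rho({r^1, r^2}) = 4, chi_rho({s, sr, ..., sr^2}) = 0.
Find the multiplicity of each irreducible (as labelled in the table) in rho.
Multiplicities: chi_1: 2, chi_2: 2, chi_3: 0.

Explanation: Use <chi_rho, chi> = (1/|G|) sum_C |C| * chi_rho(C) * conj(chi(C)) with |G| = 6 for each irreducible chi in the table:
  <chi_rho, chi_1> = (1/6)[1*(4)*conj(1) + 2*(4)*conj(1) + 3*(0)*conj(1)]
      = (1/6)[(4) + (8) + (0)] = 12/6 = 2
  <chi_rho, chi_2> = (1/6)[1*(4)*conj(1) + 2*(4)*conj(1) + 3*(0)*conj(-1)]
      = (1/6)[(4) + (8) + (0)] = 12/6 = 2
  <chi_rho, chi_3> = (1/6)[1*(4)*conj(2) + 2*(4)*conj(-1) + 3*(0)*conj(0)]
      = (1/6)[(8) + (-8) + (0)] = 0/6 = 0
Dimension check: dim(rho) = sum (mult * dim) = 2*1 + 2*1 + 0*2 = 4 = chi_rho(e) = 4.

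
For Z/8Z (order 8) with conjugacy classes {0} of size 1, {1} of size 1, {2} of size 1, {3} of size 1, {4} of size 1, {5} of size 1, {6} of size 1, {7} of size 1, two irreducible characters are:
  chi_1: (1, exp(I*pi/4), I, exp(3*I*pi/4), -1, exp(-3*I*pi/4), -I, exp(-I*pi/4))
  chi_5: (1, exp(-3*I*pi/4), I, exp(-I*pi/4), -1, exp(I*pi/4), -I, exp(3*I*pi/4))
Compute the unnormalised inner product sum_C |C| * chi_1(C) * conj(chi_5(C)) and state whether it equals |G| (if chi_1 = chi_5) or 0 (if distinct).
Sum = 0; so <chi_1, chi_5> = 0 (distinct irreducibles are orthogonal).

Derivation: Compute term by term over conjugacy classes (|C| * chi_1(C) * conj(chi_5(C))):
  1*(1)*conj(1) + 1*(exp(I*pi/4))*conj(exp(-3*I*pi/4)) + 1*(I)*conj(I) + 1*(exp(3*I*pi/4))*conj(exp(-I*pi/4)) + 1*(-1)*conj(-1) + 1*(exp(-3*I*pi/4))*conj(exp(I*pi/4)) + 1*(-I)*conj(-I) + 1*(exp(-I*pi/4))*conj(exp(3*I*pi/4))
  = (1) + (-1) + (1) + (-1) + (1) + (-1) + (1) + (-1)
  = 0.
(Exp terms are combined using exp(i*s)*conj(exp(i*t)) = exp(i*(s-t)), and sums of them are collapsed using the identity that for every m > 1 the m distinct m-th roots of unity sum to 0, e.g. 1 + exp(2*I*pi/3) + exp(-2*I*pi/3) = 0.)
Dividing by |G| = 8 gives 0/8 = 0, matching the row-orthogonality relation <chi_1, chi_5> = [chi_1 = chi_5].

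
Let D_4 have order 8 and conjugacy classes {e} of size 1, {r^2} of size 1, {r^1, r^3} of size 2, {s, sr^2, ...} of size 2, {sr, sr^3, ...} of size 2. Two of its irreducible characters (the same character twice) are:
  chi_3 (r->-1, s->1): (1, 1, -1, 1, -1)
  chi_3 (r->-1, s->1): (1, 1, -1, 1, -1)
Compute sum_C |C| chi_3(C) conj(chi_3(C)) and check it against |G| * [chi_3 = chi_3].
Sum = 8 = |G| = 8; so <chi_3, chi_3> = 1 (norm-1 confirms irreducibility).

Details: Compute term by term over conjugacy classes (|C| * chi_3(C) * conj(chi_3(C))):
  1*(1)*conj(1) + 1*(1)*conj(1) + 2*(-1)*conj(-1) + 2*(1)*conj(1) + 2*(-1)*conj(-1)
  = (1) + (1) + (2) + (2) + (2)
  = 8.
Dividing by |G| = 8 gives 8/8 = 1, matching the row-orthogonality relation <chi_3, chi_3> = [chi_3 = chi_3].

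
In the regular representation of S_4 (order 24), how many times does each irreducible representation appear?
Each irreducible V_i of dimension d_i appears with multiplicity d_i, i.e. rho_reg = (direct sum over all irreducibles V_i) d_i V_i. The irreducible dimensions for S_4 are 1, 1, 2, 3, 3: 2 irreducibles of dimension 1, each with multiplicity 1; 1 irreducible of dimension 2, with multiplicity 2; 2 irreducibles of dimension 3, each with multiplicity 3. Total dimension 2*1*1 + 1*2*2 + 2*3*3 = 24 = |G|.

Justification: General theorem: in the regular representation of a finite group G, each irreducible appears with multiplicity equal to its dimension. Check: dim(rho_reg) = sum d_i^2 = 1 + 1 + 4 + 9 + 9 = 24 = |G|.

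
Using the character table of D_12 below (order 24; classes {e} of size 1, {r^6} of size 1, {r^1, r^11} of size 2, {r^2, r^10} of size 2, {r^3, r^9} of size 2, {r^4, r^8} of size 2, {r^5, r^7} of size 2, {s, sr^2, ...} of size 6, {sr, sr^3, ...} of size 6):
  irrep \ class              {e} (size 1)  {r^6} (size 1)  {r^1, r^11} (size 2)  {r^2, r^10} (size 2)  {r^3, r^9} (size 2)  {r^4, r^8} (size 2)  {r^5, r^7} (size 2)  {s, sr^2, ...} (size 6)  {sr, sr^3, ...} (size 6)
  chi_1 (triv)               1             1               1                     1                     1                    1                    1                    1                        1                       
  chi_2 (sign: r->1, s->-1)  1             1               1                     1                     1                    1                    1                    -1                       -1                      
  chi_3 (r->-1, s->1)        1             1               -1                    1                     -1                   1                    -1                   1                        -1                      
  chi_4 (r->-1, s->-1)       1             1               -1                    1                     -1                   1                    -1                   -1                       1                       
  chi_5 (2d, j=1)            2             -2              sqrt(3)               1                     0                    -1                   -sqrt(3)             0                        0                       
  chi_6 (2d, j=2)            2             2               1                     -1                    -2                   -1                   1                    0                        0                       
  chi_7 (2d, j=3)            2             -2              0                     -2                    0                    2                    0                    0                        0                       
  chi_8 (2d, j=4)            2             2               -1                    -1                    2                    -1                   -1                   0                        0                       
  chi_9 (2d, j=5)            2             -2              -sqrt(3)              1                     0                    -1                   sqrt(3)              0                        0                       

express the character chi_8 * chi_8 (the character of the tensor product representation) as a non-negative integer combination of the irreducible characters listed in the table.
chi_8 tensor chi_8 = chi_1 + chi_2 + chi_8 (all other irreducibles have multiplicity 0).

Reasoning: The character of a tensor product is the pointwise product (chi_8 * chi_8)(C) = chi_8(C) * chi_8(C):
  {e}: (2)*(2), {r^6}: (2)*(2), {r^1, r^11}: (-1)*(-1), {r^2, r^10}: (-1)*(-1), {r^3, r^9}: (2)*(2), {r^4, r^8}: (-1)*(-1), {r^5, r^7}: (-1)*(-1), {s, sr^2, ...}: (0)*(0), {sr, sr^3, ...}: (0)*(0)
so (chi_8 * chi_8) takes values
  {e} -> 4, {r^6} -> 4, {r^1, r^11} -> 1, {r^2, r^10} -> 1, {r^3, r^9} -> 4, {r^4, r^8} -> 1, {r^5, r^7} -> 1, {s, sr^2, ...} -> 0, {sr, sr^3, ...} -> 0.
Now take the inner product of this character with each irreducible chi from the table, <chi_8*chi_8, chi> = (1/24) sum_C |C| (chi_8*chi_8)(C) conj(chi(C)):
  <chi_8*chi_8, chi_1> = (1/24)[1*(4)*conj(1) + 1*(4)*conj(1) + 2*(1)*conj(1) + 2*(1)*conj(1) + 2*(4)*conj(1) + 2*(1)*conj(1) + 2*(1)*conj(1) + 6*(0)*conj(1) + 6*(0)*conj(1)]
      = (1/24)[(4) + (4) + (2) + (2) + (8) + (2) + (2) + (0) + (0)] = 24/24 = 1
  <chi_8*chi_8, chi_2> = (1/24)[1*(4)*conj(1) + 1*(4)*conj(1) + 2*(1)*conj(1) + 2*(1)*conj(1) + 2*(4)*conj(1) + 2*(1)*conj(1) + 2*(1)*conj(1) + 6*(0)*conj(-1) + 6*(0)*conj(-1)]
      = (1/24)[(4) + (4) + (2) + (2) + (8) + (2) + (2) + (0) + (0)] = 24/24 = 1
  <chi_8*chi_8, chi_3> = (1/24)[1*(4)*conj(1) + 1*(4)*conj(1) + 2*(1)*conj(-1) + 2*(1)*conj(1) + 2*(4)*conj(-1) + 2*(1)*conj(1) + 2*(1)*conj(-1) + 6*(0)*conj(1) + 6*(0)*conj(-1)]
      = (1/24)[(4) + (4) + (-2) + (2) + (-8) + (2) + (-2) + (0) + (0)] = 0/24 = 0
  <chi_8*chi_8, chi_4> = (1/24)[1*(4)*conj(1) + 1*(4)*conj(1) + 2*(1)*conj(-1) + 2*(1)*conj(1) + 2*(4)*conj(-1) + 2*(1)*conj(1) + 2*(1)*conj(-1) + 6*(0)*conj(-1) + 6*(0)*conj(1)]
      = (1/24)[(4) + (4) + (-2) + (2) + (-8) + (2) + (-2) + (0) + (0)] = 0/24 = 0
  <chi_8*chi_8, chi_5> = (1/24)[1*(4)*conj(2) + 1*(4)*conj(-2) + 2*(1)*conj(sqrt(3)) + 2*(1)*conj(1) + 2*(4)*conj(0) + 2*(1)*conj(-1) + 2*(1)*conj(-sqrt(3)) + 6*(0)*conj(0) + 6*(0)*conj(0)]
      = (1/24)[(8) + (-8) + (2*sqrt(3)) + (2) + (0) + (-2) + (-2*sqrt(3)) + (0) + (0)] = 0/24 = 0
  <chi_8*chi_8, chi_6> = (1/24)[1*(4)*conj(2) + 1*(4)*conj(2) + 2*(1)*conj(1) + 2*(1)*conj(-1) + 2*(4)*conj(-2) + 2*(1)*conj(-1) + 2*(1)*conj(1) + 6*(0)*conj(0) + 6*(0)*conj(0)]
      = (1/24)[(8) + (8) + (2) + (-2) + (-16) + (-2) + (2) + (0) + (0)] = 0/24 = 0
  <chi_8*chi_8, chi_7> = (1/24)[1*(4)*conj(2) + 1*(4)*conj(-2) + 2*(1)*conj(0) + 2*(1)*conj(-2) + 2*(4)*conj(0) + 2*(1)*conj(2) + 2*(1)*conj(0) + 6*(0)*conj(0) + 6*(0)*conj(0)]
      = (1/24)[(8) + (-8) + (0) + (-4) + (0) + (4) + (0) + (0) + (0)] = 0/24 = 0
  <chi_8*chi_8, chi_8> = (1/24)[1*(4)*conj(2) + 1*(4)*conj(2) + 2*(1)*conj(-1) + 2*(1)*conj(-1) + 2*(4)*conj(2) + 2*(1)*conj(-1) + 2*(1)*conj(-1) + 6*(0)*conj(0) + 6*(0)*conj(0)]
      = (1/24)[(8) + (8) + (-2) + (-2) + (16) + (-2) + (-2) + (0) + (0)] = 24/24 = 1
  <chi_8*chi_8, chi_9> = (1/24)[1*(4)*conj(2) + 1*(4)*conj(-2) + 2*(1)*conj(-sqrt(3)) + 2*(1)*conj(1) + 2*(4)*conj(0) + 2*(1)*conj(-1) + 2*(1)*conj(sqrt(3)) + 6*(0)*conj(0) + 6*(0)*conj(0)]
      = (1/24)[(8) + (-8) + (-2*sqrt(3)) + (2) + (0) + (-2) + (2*sqrt(3)) + (0) + (0)] = 0/24 = 0
Hence the multiplicities are chi_1: 1, chi_2: 1, chi_8: 1. Dimension check: dim(chi_8)*dim(chi_8) = 2*2 = 4 and sum (mult * dim) = 1*1 + 1*1 + 1*2 = 4.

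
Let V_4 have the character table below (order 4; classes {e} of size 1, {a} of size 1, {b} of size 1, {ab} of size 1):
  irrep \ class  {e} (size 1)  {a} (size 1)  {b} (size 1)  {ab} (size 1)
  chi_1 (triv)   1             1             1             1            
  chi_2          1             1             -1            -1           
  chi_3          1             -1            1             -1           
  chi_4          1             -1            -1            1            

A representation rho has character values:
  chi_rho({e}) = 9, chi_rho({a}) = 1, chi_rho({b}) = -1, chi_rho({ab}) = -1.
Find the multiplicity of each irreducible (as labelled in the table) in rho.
Multiplicities: chi_1: 2, chi_2: 3, chi_3: 2, chi_4: 2.

Solution. Use <chi_rho, chi> = (1/|G|) sum_C |C| * chi_rho(C) * conj(chi(C)) with |G| = 4 for each irreducible chi in the table:
  <chi_rho, chi_1> = (1/4)[1*(9)*conj(1) + 1*(1)*conj(1) + 1*(-1)*conj(1) + 1*(-1)*conj(1)]
      = (1/4)[(9) + (1) + (-1) + (-1)] = 8/4 = 2
  <chi_rho, chi_2> = (1/4)[1*(9)*conj(1) + 1*(1)*conj(1) + 1*(-1)*conj(-1) + 1*(-1)*conj(-1)]
      = (1/4)[(9) + (1) + (1) + (1)] = 12/4 = 3
  <chi_rho, chi_3> = (1/4)[1*(9)*conj(1) + 1*(1)*conj(-1) + 1*(-1)*conj(1) + 1*(-1)*conj(-1)]
      = (1/4)[(9) + (-1) + (-1) + (1)] = 8/4 = 2
  <chi_rho, chi_4> = (1/4)[1*(9)*conj(1) + 1*(1)*conj(-1) + 1*(-1)*conj(-1) + 1*(-1)*conj(1)]
      = (1/4)[(9) + (-1) + (1) + (-1)] = 8/4 = 2
Dimension check: dim(rho) = sum (mult * dim) = 2*1 + 3*1 + 2*1 + 2*1 = 9 = chi_rho(e) = 9.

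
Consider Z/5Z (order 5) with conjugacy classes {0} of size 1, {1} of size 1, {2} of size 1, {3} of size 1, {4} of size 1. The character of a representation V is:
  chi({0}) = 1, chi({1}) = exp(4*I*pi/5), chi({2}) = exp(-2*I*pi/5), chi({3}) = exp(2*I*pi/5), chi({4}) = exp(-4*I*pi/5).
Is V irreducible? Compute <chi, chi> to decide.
Irreducible: <chi, chi> = 1.

Solution. <chi, chi> = (1/|G|) sum_C |C| * |chi(C)|^2 = (1/5)[1*|1|^2 + 1*|exp(4*I*pi/5)|^2 + 1*|exp(-2*I*pi/5)|^2 + 1*|exp(2*I*pi/5)|^2 + 1*|exp(-4*I*pi/5)|^2]
  = (1/5)[(1) + (1) + (1) + (1) + (1)] = 5/5 = 1.
(Exp terms are combined using exp(i*s)*conj(exp(i*t)) = exp(i*(s-t)), and sums of them are collapsed using the identity that for every m > 1 the m distinct m-th roots of unity sum to 0, e.g. 1 + exp(2*I*pi/3) + exp(-2*I*pi/3) = 0.)
A character is irreducible iff <chi, chi> = 1, so this representation is irreducible.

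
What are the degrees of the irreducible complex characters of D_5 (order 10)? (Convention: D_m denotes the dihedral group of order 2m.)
Dimensions: 1, 1, 2, 2

Why: There are 4 irreducibles (= number of conjugacy classes). Their dimensions d_i satisfy sum d_i^2 = |G| = 10: 1 + 1 + 4 + 4 = 10.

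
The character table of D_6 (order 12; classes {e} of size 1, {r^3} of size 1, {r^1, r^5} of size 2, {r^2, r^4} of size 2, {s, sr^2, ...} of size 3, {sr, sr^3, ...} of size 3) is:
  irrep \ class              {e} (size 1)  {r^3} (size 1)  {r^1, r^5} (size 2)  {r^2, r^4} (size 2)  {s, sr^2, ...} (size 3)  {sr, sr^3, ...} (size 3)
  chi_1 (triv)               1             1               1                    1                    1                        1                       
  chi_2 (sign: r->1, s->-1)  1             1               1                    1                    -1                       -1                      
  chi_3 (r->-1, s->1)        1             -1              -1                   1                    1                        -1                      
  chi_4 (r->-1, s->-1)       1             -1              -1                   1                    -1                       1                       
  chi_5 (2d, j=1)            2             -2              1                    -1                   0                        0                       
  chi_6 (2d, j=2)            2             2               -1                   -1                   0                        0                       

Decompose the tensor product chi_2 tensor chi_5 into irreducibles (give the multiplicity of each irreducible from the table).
chi_2 tensor chi_5 = chi_5 (all other irreducibles have multiplicity 0).

The character of a tensor product is the pointwise product (chi_2 * chi_5)(C) = chi_2(C) * chi_5(C):
  {e}: (1)*(2), {r^3}: (1)*(-2), {r^1, r^5}: (1)*(1), {r^2, r^4}: (1)*(-1), {s, sr^2, ...}: (-1)*(0), {sr, sr^3, ...}: (-1)*(0)
so (chi_2 * chi_5) takes values
  {e} -> 2, {r^3} -> -2, {r^1, r^5} -> 1, {r^2, r^4} -> -1, {s, sr^2, ...} -> 0, {sr, sr^3, ...} -> 0.
Now take the inner product of this character with each irreducible chi from the table, <chi_2*chi_5, chi> = (1/12) sum_C |C| (chi_2*chi_5)(C) conj(chi(C)):
  <chi_2*chi_5, chi_1> = (1/12)[1*(2)*conj(1) + 1*(-2)*conj(1) + 2*(1)*conj(1) + 2*(-1)*conj(1) + 3*(0)*conj(1) + 3*(0)*conj(1)]
      = (1/12)[(2) + (-2) + (2) + (-2) + (0) + (0)] = 0/12 = 0
  <chi_2*chi_5, chi_2> = (1/12)[1*(2)*conj(1) + 1*(-2)*conj(1) + 2*(1)*conj(1) + 2*(-1)*conj(1) + 3*(0)*conj(-1) + 3*(0)*conj(-1)]
      = (1/12)[(2) + (-2) + (2) + (-2) + (0) + (0)] = 0/12 = 0
  <chi_2*chi_5, chi_3> = (1/12)[1*(2)*conj(1) + 1*(-2)*conj(-1) + 2*(1)*conj(-1) + 2*(-1)*conj(1) + 3*(0)*conj(1) + 3*(0)*conj(-1)]
      = (1/12)[(2) + (2) + (-2) + (-2) + (0) + (0)] = 0/12 = 0
  <chi_2*chi_5, chi_4> = (1/12)[1*(2)*conj(1) + 1*(-2)*conj(-1) + 2*(1)*conj(-1) + 2*(-1)*conj(1) + 3*(0)*conj(-1) + 3*(0)*conj(1)]
      = (1/12)[(2) + (2) + (-2) + (-2) + (0) + (0)] = 0/12 = 0
  <chi_2*chi_5, chi_5> = (1/12)[1*(2)*conj(2) + 1*(-2)*conj(-2) + 2*(1)*conj(1) + 2*(-1)*conj(-1) + 3*(0)*conj(0) + 3*(0)*conj(0)]
      = (1/12)[(4) + (4) + (2) + (2) + (0) + (0)] = 12/12 = 1
  <chi_2*chi_5, chi_6> = (1/12)[1*(2)*conj(2) + 1*(-2)*conj(2) + 2*(1)*conj(-1) + 2*(-1)*conj(-1) + 3*(0)*conj(0) + 3*(0)*conj(0)]
      = (1/12)[(4) + (-4) + (-2) + (2) + (0) + (0)] = 0/12 = 0
Hence the multiplicities are chi_5: 1. Dimension check: dim(chi_2)*dim(chi_5) = 1*2 = 2 and sum (mult * dim) = 1*2 = 2.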